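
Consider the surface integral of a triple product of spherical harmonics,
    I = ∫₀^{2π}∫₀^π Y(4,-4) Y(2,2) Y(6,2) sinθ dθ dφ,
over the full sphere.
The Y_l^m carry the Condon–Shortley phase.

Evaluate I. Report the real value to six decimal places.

m-sum 0 ✓  L=12 even ✓  2≤6≤6 ✓
Π(2lᵢ+1) = 9×5×13 = 585
triangle coeff Δ(4,2,6) = 1/6435
Σ_t [0,0]: t=0:+1/2304 = 1/2304
(3j)²=5/143 [(4 2 6; 0 0 0)], sign=+1
Σ_t [0,0]: t=0:+1/967680 = 1/967680
(3j)²=1/6435 [(4 2 6; -4 2 2)], sign=+1
⇒ 4πI² = 5/1573
I = (+1)√(5/1573/(4π)) = 0.01590434

0.015904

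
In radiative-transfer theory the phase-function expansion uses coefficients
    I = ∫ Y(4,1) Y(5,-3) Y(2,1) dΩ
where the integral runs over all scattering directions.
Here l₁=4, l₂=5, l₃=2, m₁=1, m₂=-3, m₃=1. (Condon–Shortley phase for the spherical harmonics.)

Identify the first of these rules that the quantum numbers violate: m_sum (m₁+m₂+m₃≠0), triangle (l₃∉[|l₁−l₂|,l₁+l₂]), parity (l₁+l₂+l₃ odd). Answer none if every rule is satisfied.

m_sum

azimuthal sum: 1 − 3 + 1 = -1  ✗
1 ≤ 2 ≤ 9 (triangle on l)
L = 4 + 5 + 2 = 11 (odd)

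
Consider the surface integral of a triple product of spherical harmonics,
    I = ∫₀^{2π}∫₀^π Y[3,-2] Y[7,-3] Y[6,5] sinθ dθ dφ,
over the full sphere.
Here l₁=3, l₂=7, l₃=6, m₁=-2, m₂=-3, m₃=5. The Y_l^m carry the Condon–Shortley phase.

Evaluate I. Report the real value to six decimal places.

Checks pass: Σm=0; 16 even; l₃=6∈[4,10].
(2·3+1)(2·7+1)(2·6+1) = 1365
Δ: 4! 2! 10! / 17! → 1/2042040
sum: t=1:−1/207360 t=2:+1/57600 t=3:−1/207360 = 1/129600
3j²(3 7 6; 0 0 0) = Δ·Π!·Σ² = 168/12155  (sign +1)
sum: t=3:−1/4354560 t=4:+1/87091200 = -19/87091200
3j²(3 7 6; -2 -3 5) = Δ·Π!·Σ² = 361/37128  (sign +1)
combine: 4πI² = 1365·168/12155·361/37128 = 7581/41327
take √, sign +1: I = 0.12082071

0.120821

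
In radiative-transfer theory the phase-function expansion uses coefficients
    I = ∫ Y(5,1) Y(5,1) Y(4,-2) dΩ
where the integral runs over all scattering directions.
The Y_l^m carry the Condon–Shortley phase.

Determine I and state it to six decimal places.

m-sum 0 ✓  L=14 even ✓  0≤4≤10 ✓
Π(2lᵢ+1) = 11×11×9 = 1089
triangle coeff Δ(5,5,4) = 1/3153150
Σ_t [1,5]: t=1:−1/69120 t=2:+1/1728 t=3:−1/576 t=4:+1/1728 t=5:−1/69120 = -7/11520
(3j)²=2/143 [(5 5 4; 0 0 0)], sign=-1
Σ_t [2,4]: t=2:+1/4608 t=3:−1/1296 t=4:+1/4608 = -7/20736
(3j)²=20/1287 [(5 5 4; 1 1 -2)], sign=-1
⇒ 4πI² = 40/169
I = (+1)√(40/169/(4π)) = 0.13724032

0.137240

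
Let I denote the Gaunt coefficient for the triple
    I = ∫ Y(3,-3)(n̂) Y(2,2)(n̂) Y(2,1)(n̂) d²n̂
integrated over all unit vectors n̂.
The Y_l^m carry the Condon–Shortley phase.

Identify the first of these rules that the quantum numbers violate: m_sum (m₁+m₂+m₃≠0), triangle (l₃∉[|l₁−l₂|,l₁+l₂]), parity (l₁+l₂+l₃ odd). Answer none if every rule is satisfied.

azimuthal sum: -3 + 2 + 1 = 0  ✓
1 ≤ 2 ≤ 5 (triangle on l)  ✓
L = 3 + 2 + 2 = 7 (odd)  ✗

parity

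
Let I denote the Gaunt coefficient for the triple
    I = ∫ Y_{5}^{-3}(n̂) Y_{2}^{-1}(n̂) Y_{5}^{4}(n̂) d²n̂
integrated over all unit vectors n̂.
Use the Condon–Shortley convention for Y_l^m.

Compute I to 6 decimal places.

0.196098

m-sum 0 ✓  L=12 even ✓  3≤5≤7 ✓
Π(2lᵢ+1) = 11×5×11 = 605
triangle coeff Δ(5,2,5) = 1/38610
Σ_t [0,2]: t=0:+1/2880 t=1:−1/576 t=2:+1/2880 = -1/960
(3j)²=10/429 [(5 2 5; 0 0 0)], sign=+1
Σ_t [0,1]: t=0:+1/80640 t=1:−1/10080 = -1/11520
(3j)²=49/1430 [(5 2 5; -3 -1 4)], sign=+1
⇒ 4πI² = 245/507
I = (+1)√(245/507/(4π)) = 0.19609844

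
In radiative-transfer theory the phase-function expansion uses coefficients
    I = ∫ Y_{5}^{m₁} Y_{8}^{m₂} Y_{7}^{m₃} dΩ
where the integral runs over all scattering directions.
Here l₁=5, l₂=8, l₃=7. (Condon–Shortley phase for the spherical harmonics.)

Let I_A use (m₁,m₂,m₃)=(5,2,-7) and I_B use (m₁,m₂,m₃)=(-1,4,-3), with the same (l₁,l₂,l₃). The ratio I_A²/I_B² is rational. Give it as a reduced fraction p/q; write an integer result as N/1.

l's match ⇒ only the (l;m) 3-j factors differ between A and B.
A: triangle coeff Δ(5,8,7) = 1/814773960; Σ_t [0,0]: t=0:+1/62705664000 = 1/62705664000; (3j)²=1/3876 [(5 8 7; 5 2 -7)], sign=+1
B: triangle coeff Δ(5,8,7) = 1/814773960; Σ_t [2,6]: t=2:+1/4180377600 t=3:−1/78382080 t=4:+1/15482880 t=5:−1/21772800 t=6:+1/298598400 = 17/1791590400; (3j)²=17/8892 [(5 8 7; -1 4 -3)], sign=+1
I_A²/I_B² = (1/3876)/(17/8892) = 39/289

39/289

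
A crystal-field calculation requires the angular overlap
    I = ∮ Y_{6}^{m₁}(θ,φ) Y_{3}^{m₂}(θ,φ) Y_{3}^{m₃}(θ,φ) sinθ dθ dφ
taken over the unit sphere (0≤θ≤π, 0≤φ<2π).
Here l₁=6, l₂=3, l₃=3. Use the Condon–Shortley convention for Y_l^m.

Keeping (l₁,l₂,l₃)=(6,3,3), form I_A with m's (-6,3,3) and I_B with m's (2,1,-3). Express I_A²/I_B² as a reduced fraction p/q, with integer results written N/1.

Shared (l₁,l₂,l₃)=(6,3,3): N and (l;000)² cancel in I_A²/I_B².
A: Δ = 6!·6!·0!/13! = 1/12012; Racah Σ t=6..6: t=6:+1/518400 = 1/518400; ⇒ 3j(6 3 3; -6 3 3)² = 1/13, sgn +1
B: Δ = 6!·6!·0!/13! = 1/12012; Racah Σ t=4..4: t=4:+1/34560 = 1/34560; ⇒ 3j(6 3 3; 2 1 -3)² = 1/429, sgn +1
I_A²/I_B² = (1/13)/(1/429) = 33/1

33/1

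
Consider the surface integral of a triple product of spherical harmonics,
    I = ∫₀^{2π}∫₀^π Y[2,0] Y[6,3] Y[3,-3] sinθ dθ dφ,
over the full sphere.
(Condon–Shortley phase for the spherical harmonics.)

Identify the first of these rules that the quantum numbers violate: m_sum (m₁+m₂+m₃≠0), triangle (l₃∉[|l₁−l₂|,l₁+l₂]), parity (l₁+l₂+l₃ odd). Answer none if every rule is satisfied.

triangle

m₁+m₂+m₃ = 0 + 3 − 3 = 0  ✓
triangle: |2−6|=4 ≤ l₃=3 ≤ 2+6=8  ✗
parity: l₁+l₂+l₃ = 11 is odd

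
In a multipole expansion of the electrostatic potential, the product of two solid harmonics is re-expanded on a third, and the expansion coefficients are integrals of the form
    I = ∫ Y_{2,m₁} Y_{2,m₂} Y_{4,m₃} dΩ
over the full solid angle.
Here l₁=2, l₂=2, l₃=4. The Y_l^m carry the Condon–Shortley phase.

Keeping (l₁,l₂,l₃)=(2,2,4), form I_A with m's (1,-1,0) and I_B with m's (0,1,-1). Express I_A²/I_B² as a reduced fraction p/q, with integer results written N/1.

l's match ⇒ only the (l;m) 3-j factors differ between A and B.
A: triangle coeff Δ(2,2,4) = 1/630; Σ_t [0,0]: t=0:+1/36 = 1/36; (3j)²=8/315 [(2 2 4; 1 -1 0)], sign=+1
B: triangle coeff Δ(2,2,4) = 1/630; Σ_t [0,0]: t=0:+1/24 = 1/24; (3j)²=1/21 [(2 2 4; 0 1 -1)], sign=-1
I_A²/I_B² = (8/315)/(1/21) = 8/15

8/15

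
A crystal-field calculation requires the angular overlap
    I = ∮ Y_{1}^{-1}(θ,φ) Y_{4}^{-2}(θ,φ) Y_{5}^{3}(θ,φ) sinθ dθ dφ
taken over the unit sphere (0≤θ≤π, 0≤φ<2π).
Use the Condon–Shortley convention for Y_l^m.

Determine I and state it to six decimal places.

m-sum 0 ✓  L=10 even ✓  3≤5≤5 ✓
Π(2lᵢ+1) = 3×9×11 = 297
triangle coeff Δ(1,4,5) = 1/495
Σ_t [0,0]: t=0:+1/576 = 1/576
(3j)²=5/99 [(1 4 5; 0 0 0)], sign=-1
Σ_t [0,0]: t=0:+1/2880 = 1/2880
(3j)²=28/495 [(1 4 5; -1 -2 3)], sign=+1
⇒ 4πI² = 28/33
I = (-1)√(28/33/(4π)) = -0.25984664

-0.259847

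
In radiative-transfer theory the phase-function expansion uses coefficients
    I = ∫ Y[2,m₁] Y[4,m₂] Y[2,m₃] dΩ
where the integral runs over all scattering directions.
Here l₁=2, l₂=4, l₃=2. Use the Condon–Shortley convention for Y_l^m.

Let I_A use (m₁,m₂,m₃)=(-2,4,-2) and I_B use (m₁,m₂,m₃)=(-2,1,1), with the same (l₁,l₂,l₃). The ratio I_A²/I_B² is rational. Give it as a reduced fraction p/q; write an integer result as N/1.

Same 2,4,2: normalisation and zero-m 3j drop out of the ratio.
A: Δ: 4! 0! 4! / 9! → 1/630; sum: t=4:+1/576 = 1/576; 3j²(2 4 2; -2 4 -2) = Δ·Π!·Σ² = 1/9  (sign +1)
B: Δ: 4! 0! 4! / 9! → 1/630; sum: t=4:+1/144 = 1/144; 3j²(2 4 2; -2 1 1) = Δ·Π!·Σ² = 1/126  (sign -1)
I_A²/I_B² = (1/9)/(1/126) = 14/1

14/1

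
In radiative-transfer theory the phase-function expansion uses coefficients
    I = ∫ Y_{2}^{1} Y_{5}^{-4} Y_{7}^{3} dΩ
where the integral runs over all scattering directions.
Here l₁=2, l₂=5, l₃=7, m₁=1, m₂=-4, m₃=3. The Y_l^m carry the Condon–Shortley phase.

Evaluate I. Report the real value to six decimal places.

-0.071671

Checks pass: Σm=0; 14 even; l₃=7∈[3,7].
(2·2+1)(2·5+1)(2·7+1) = 825
Δ: 0! 4! 10! / 15! → 1/15015
sum: t=0:+1/57600 = 1/57600
3j²(2 5 7; 0 0 0) = Δ·Π!·Σ² = 21/715  (sign -1)
sum: t=0:+1/2177280 = 1/2177280
3j²(2 5 7; 1 -4 3) = Δ·Π!·Σ² = 8/3003  (sign +1)
combine: 4πI² = 825·21/715·8/3003 = 120/1859
take √, sign -1: I = -0.07167142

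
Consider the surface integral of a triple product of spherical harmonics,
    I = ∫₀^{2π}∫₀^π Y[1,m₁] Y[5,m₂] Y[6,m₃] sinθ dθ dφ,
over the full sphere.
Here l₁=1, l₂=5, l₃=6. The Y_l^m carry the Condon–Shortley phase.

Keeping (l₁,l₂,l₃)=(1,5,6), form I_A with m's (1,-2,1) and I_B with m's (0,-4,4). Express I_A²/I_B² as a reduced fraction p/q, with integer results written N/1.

1/2

Shared (l₁,l₂,l₃)=(1,5,6): N and (l;000)² cancel in I_A²/I_B².
A: Δ = 0!·2!·10!/13! = 1/858; Racah Σ t=0..0: t=0:+1/60480 = 1/60480; ⇒ 3j(1 5 6; 1 -2 1)² = 5/429, sgn -1
B: Δ = 0!·2!·10!/13! = 1/858; Racah Σ t=0..0: t=0:+1/362880 = 1/362880; ⇒ 3j(1 5 6; 0 -4 4)² = 10/429, sgn +1
I_A²/I_B² = (5/429)/(10/429) = 1/2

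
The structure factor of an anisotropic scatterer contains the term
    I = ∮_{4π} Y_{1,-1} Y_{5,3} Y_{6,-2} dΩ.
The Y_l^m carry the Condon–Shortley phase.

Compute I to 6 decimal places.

0.100084

m-sum 0 ✓  L=12 even ✓  4≤6≤6 ✓
Π(2lᵢ+1) = 3×11×13 = 429
triangle coeff Δ(1,5,6) = 1/858
Σ_t [0,0]: t=0:+1/14400 = 1/14400
(3j)²=6/143 [(1 5 6; 0 0 0)], sign=+1
Σ_t [0,0]: t=0:+1/161280 = 1/161280
(3j)²=1/143 [(1 5 6; -1 3 -2)], sign=+1
⇒ 4πI² = 18/143
I = (+1)√(18/143/(4π)) = 0.10008369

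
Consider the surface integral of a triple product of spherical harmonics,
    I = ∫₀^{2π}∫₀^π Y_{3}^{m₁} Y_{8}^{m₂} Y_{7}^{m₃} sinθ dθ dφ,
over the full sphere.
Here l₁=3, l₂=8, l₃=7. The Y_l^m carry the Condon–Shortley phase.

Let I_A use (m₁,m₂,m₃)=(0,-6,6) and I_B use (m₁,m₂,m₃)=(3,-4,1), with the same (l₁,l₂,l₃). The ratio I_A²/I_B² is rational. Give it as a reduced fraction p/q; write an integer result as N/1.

Same 3,8,7: normalisation and zero-m 3j drop out of the ratio.
A: Δ: 4! 2! 12! / 19! → 1/5290740; sum: t=1:−1/479001600 t=2:+1/1916006400 = -1/638668800; 3j²(3 8 7; 0 -6 6) = Δ·Π!·Σ² = 117/6460  (sign +1)
B: Δ: 4! 2! 12! / 19! → 1/5290740; sum: t=0:+1/46448640 = 1/46448640; 3j²(3 8 7; 3 -4 1) = Δ·Π!·Σ² = 2475/117572  (sign +1)
I_A²/I_B² = (117/6460)/(2475/117572) = 1183/1375

1183/1375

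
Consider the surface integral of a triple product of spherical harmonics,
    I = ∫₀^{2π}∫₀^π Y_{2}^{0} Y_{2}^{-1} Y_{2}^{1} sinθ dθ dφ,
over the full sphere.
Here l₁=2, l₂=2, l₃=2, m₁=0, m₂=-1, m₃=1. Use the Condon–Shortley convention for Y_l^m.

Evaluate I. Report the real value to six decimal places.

m-sum 0 ✓  L=6 even ✓  0≤2≤4 ✓
Π(2lᵢ+1) = 5×5×5 = 125
triangle coeff Δ(2,2,2) = 1/630
Σ_t [0,2]: t=0:+1/8 t=1:−1/1 t=2:+1/8 = -3/4
(3j)²=2/35 [(2 2 2; 0 0 0)], sign=-1
Σ_t [0,1]: t=0:+1/4 t=1:−1/2 = -1/4
(3j)²=1/70 [(2 2 2; 0 -1 1)], sign=+1
⇒ 4πI² = 5/49
I = (-1)√(5/49/(4π)) = -0.09011188

-0.090112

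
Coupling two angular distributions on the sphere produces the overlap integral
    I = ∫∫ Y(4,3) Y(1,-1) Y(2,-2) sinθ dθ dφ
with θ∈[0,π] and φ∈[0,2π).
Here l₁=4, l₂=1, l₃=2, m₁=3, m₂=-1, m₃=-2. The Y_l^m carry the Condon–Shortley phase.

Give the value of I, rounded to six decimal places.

0.000000

|4−1|≤2≤4+1 violated ⇒ I = 0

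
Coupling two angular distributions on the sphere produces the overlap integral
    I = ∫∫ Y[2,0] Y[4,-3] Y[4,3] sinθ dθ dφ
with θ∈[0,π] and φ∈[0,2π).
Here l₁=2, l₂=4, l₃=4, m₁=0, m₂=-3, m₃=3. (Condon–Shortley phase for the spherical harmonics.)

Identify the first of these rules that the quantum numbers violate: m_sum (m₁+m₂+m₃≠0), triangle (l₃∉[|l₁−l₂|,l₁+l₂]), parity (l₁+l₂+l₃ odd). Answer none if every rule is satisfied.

Σmᵢ = 0  ✓
l₃∈[|l₁−l₂|,l₁+l₂]=[2,6], have l₃=4  ✓
Σlᵢ = 10 ⇒ even  ✓

none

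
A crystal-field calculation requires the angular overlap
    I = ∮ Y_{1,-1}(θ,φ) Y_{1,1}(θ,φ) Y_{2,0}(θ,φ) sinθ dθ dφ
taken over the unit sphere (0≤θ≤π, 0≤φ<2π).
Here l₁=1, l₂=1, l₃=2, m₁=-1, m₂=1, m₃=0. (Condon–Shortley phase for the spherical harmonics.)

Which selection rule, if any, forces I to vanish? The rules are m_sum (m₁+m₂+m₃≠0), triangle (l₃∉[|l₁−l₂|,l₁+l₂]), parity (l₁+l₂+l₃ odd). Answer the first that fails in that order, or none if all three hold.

none

azimuthal sum: -1 + 1 + 0 = 0  ✓
0 ≤ 2 ≤ 2 (triangle on l)  ✓
L = 1 + 1 + 2 = 4 (even)  ✓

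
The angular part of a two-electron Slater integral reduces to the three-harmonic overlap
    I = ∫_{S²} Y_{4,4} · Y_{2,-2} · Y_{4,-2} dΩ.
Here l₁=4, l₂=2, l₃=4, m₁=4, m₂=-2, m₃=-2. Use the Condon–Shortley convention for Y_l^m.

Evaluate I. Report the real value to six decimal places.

m-sum 0 ✓  L=10 even ✓  2≤4≤6 ✓
Π(2lᵢ+1) = 9×5×9 = 405
triangle coeff Δ(4,2,4) = 1/13860
Σ_t [0,2]: t=0:+1/192 t=1:−1/36 t=2:+1/192 = -5/288
(3j)²=20/693 [(4 2 4; 0 0 0)], sign=-1
Σ_t [0,0]: t=0:+1/2880 = 1/2880
(3j)²=2/165 [(4 2 4; 4 -2 -2)], sign=+1
⇒ 4πI² = 120/847
I = (-1)√(120/847/(4π)) = -0.10618031

-0.106180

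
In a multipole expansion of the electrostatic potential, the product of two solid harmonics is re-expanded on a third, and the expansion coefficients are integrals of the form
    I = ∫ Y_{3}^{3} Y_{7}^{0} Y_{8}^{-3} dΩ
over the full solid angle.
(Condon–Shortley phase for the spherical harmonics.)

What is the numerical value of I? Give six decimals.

0.183025

m-sum 0 ✓  L=18 even ✓  4≤8≤10 ✓
Π(2lᵢ+1) = 7×15×17 = 1785
triangle coeff Δ(3,7,8) = 1/5290740
Σ_t [0,2]: t=0:+1/7257600 t=1:−1/2073600 t=2:+1/7257600 = -1/4838400
(3j)²=252/20995 [(3 7 8; 0 0 0)], sign=-1
Σ_t [0,0]: t=0:+1/29030400 = 1/29030400
(3j)²=165/8398 [(3 7 8; 3 0 -3)], sign=-1
⇒ 4πI² = 436590/1037153
I = (+1)√(436590/1037153/(4π)) = 0.18302506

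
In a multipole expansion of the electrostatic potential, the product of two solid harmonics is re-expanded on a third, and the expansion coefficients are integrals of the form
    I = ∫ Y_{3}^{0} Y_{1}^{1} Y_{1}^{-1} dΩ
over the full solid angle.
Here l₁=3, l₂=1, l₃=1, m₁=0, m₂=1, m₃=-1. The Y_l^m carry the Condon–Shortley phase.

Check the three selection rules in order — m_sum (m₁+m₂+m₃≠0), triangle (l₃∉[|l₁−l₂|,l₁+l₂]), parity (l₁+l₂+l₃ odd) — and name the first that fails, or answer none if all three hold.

triangle

azimuthal sum: 0 + 1 − 1 = 0  ✓
2 ≤ 1 ≤ 4 (triangle on l)  ✗
L = 3 + 1 + 1 = 5 (odd)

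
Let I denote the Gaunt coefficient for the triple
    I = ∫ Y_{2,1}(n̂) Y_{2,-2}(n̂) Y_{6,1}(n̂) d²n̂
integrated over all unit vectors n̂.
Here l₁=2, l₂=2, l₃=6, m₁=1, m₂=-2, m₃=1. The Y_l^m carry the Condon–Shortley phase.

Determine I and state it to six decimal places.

0.000000

l₃=6 ∉ [0,4] — triangle fails ⇒ I = 0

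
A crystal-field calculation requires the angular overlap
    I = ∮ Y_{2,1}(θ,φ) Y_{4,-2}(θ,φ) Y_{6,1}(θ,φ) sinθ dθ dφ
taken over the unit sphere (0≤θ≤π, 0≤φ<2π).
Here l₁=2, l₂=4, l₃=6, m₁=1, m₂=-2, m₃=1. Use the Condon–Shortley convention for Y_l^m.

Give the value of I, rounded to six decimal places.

Checks pass: Σm=0; 12 even; l₃=6∈[2,6].
(2·2+1)(2·4+1)(2·6+1) = 585
Δ: 0! 4! 8! / 13! → 1/6435
sum: t=0:+1/2304 = 1/2304
3j²(2 4 6; 0 0 0) = Δ·Π!·Σ² = 5/143  (sign +1)
sum: t=0:+1/8640 = 1/8640
3j²(2 4 6; 1 -2 1) = Δ·Π!·Σ² = 14/1287  (sign -1)
combine: 4πI² = 585·5/143·14/1287 = 350/1573
take √, sign -1: I = -0.13306527

-0.133065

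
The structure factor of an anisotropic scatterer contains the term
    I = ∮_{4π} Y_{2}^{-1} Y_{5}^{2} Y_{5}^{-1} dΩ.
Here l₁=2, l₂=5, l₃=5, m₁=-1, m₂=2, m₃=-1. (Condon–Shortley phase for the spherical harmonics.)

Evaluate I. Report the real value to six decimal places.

0.104819

Checks pass: Σm=0; 12 even; l₃=5∈[3,7].
(2·2+1)(2·5+1)(2·5+1) = 605
Δ: 2! 2! 8! / 13! → 1/38610
sum: t=0:+1/2880 t=1:−1/576 t=2:+1/2880 = -1/960
3j²(2 5 5; 0 0 0) = Δ·Π!·Σ² = 10/429  (sign +1)
sum: t=1:−1/2880 t=2:+1/1440 = 1/2880
3j²(2 5 5; -1 2 -1) = Δ·Π!·Σ² = 7/715  (sign +1)
combine: 4πI² = 605·10/429·7/715 = 70/507
take √, sign +1: I = 0.10481902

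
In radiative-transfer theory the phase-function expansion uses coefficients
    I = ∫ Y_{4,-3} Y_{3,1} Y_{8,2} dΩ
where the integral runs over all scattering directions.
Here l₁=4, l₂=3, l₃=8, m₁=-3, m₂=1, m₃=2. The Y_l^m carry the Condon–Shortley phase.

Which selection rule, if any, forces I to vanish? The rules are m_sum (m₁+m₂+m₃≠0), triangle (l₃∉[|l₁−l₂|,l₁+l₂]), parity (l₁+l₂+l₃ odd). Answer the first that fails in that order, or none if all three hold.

triangle

azimuthal sum: -3 + 1 + 2 = 0  ✓
1 ≤ 8 ≤ 7 (triangle on l)  ✗
L = 4 + 3 + 8 = 15 (odd)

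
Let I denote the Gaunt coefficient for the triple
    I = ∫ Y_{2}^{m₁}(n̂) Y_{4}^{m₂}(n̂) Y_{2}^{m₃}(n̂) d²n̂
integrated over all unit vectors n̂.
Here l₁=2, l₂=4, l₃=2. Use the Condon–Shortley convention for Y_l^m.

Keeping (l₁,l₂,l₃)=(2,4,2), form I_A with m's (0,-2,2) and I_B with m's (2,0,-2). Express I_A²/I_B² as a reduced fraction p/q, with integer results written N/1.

15/1

Same 2,4,2: normalisation and zero-m 3j drop out of the ratio.
A: Δ: 4! 0! 4! / 9! → 1/630; sum: t=2:+1/96 = 1/96; 3j²(2 4 2; 0 -2 2) = Δ·Π!·Σ² = 1/42  (sign +1)
B: Δ: 4! 0! 4! / 9! → 1/630; sum: t=0:+1/576 = 1/576; 3j²(2 4 2; 2 0 -2) = Δ·Π!·Σ² = 1/630  (sign +1)
I_A²/I_B² = (1/42)/(1/630) = 15/1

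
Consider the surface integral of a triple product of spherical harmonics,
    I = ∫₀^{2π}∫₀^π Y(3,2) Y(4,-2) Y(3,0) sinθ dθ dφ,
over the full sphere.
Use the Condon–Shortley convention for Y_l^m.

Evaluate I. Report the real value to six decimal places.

-0.044418

m-sum 0 ✓  L=10 even ✓  1≤3≤7 ✓
Π(2lᵢ+1) = 7×9×7 = 441
triangle coeff Δ(3,4,3) = 1/34650
Σ_t [1,3]: t=1:−1/72 t=2:+1/16 t=3:−1/72 = 5/144
(3j)²=2/77 [(3 4 3; 0 0 0)], sign=-1
Σ_t [0,1]: t=0:+1/96 t=1:−1/72 = -1/288
(3j)²=1/462 [(3 4 3; 2 -2 0)], sign=+1
⇒ 4πI² = 3/121
I = (-1)√(3/121/(4π)) = -0.04441841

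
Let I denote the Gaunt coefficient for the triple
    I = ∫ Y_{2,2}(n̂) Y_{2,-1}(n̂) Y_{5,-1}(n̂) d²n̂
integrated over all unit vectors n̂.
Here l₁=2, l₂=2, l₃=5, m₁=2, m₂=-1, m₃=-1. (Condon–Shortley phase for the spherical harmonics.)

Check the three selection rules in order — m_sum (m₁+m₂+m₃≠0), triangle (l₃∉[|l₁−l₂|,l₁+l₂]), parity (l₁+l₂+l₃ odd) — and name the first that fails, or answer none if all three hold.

triangle

Σmᵢ = 0  ✓
l₃∈[|l₁−l₂|,l₁+l₂]=[0,4], have l₃=5  ✗
Σlᵢ = 9 ⇒ odd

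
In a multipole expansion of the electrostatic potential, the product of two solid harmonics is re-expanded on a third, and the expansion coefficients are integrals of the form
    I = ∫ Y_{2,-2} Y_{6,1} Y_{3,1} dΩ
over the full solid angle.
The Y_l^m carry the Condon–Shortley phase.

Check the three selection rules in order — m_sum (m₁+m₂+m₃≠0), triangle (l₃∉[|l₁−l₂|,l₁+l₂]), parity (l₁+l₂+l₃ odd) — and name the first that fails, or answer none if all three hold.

Σmᵢ = 0  ✓
l₃∈[|l₁−l₂|,l₁+l₂]=[4,8], have l₃=3  ✗
Σlᵢ = 11 ⇒ odd

triangle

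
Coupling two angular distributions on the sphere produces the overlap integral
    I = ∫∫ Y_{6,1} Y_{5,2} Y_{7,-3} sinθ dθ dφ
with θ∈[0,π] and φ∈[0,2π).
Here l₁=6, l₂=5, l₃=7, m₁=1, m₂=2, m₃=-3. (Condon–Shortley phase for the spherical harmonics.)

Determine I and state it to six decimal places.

m-sum 0 ✓  L=18 even ✓  1≤7≤11 ✓
Π(2lᵢ+1) = 13×11×15 = 2145
triangle coeff Δ(6,5,7) = 1/174594420
Σ_t [0,4]: t=0:+1/4147200 t=1:−1/207360 t=2:+1/82944 t=3:−1/207360 t=4:+1/4147200 = 1/345600
(3j)²=420/46189 [(6 5 7; 0 0 0)], sign=-1
Σ_t [1,4]: t=1:−1/2488320 t=2:+1/345600 t=3:−1/414720 t=4:+1/4354560 = 1/3225600
(3j)²=81/92378 [(6 5 7; 1 2 -3)], sign=+1
⇒ 4πI² = 255150/14919047
I = (-1)√(255150/14919047/(4π)) = -0.03689116

-0.036891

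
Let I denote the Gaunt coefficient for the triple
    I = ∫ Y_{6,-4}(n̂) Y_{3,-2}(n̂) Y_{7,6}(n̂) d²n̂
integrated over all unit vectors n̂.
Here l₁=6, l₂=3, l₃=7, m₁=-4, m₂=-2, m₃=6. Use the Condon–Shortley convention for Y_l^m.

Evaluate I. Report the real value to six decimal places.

0.183421

Checks pass: Σm=0; 16 even; l₃=7∈[3,9].
(2·6+1)(2·3+1)(2·7+1) = 1365
Δ: 2! 10! 4! / 17! → 1/2042040
sum: t=0:+1/207360 t=1:−1/57600 t=2:+1/207360 = -1/129600
3j²(6 3 7; 0 0 0) = Δ·Π!·Σ² = 168/12155  (sign +1)
sum: t=0:+1/43545600 t=1:−1/8709120 = -1/10886400
3j²(6 3 7; -4 -2 6) = Δ·Π!·Σ² = 8/357  (sign +1)
combine: 4πI² = 1365·168/12155·8/357 = 1344/3179
take √, sign +1: I = 0.18342116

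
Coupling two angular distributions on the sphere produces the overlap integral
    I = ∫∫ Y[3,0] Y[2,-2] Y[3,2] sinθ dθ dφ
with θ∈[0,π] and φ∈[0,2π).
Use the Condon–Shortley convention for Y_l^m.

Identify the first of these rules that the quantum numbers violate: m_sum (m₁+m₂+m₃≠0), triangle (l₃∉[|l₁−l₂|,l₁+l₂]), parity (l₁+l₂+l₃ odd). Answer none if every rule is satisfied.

m₁+m₂+m₃ = 0 − 2 + 2 = 0  ✓
triangle: |3−2|=1 ≤ l₃=3 ≤ 3+2=5  ✓
parity: l₁+l₂+l₃ = 8 is even  ✓

none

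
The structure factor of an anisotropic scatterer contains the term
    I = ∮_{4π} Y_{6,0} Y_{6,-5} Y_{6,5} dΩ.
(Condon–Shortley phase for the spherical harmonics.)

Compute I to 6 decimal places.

Rules hold: Σm=0, L=18 even, 0≤6≤12.
N = 13·13·13 = 2197
Δ = 6!·6!·6!/19! = 1/325909584
Racah Σ t=0..6: t=0:+1/373248000 t=1:−1/1728000 t=2:+1/110592 t=3:−1/46656 t=4:+1/110592 t=5:−1/1728000 t=6:+1/373248000 = -7/1555200
⇒ 3j(6 6 6; 0 0 0)² = 400/46189, sgn -1
Racah Σ t=0..1: t=0:+1/62208000 t=1:−1/10368000 = -1/12441600
⇒ 3j(6 6 6; 0 -5 5)² = 275/16796, sgn +1
4πI² = N·(3j₀)²·(3jₘ)² = 32500/104329
I = -1·√(0.311515/4π) = -0.15744694

-0.157447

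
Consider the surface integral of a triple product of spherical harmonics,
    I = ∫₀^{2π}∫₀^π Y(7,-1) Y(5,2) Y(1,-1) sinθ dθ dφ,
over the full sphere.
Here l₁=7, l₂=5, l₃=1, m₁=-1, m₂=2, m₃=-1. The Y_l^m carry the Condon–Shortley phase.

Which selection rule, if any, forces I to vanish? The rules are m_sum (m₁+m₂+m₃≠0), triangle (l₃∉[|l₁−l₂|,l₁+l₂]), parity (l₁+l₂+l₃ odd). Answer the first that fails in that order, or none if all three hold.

azimuthal sum: -1 + 2 − 1 = 0  ✓
2 ≤ 1 ≤ 12 (triangle on l)  ✗
L = 7 + 5 + 1 = 13 (odd)

triangle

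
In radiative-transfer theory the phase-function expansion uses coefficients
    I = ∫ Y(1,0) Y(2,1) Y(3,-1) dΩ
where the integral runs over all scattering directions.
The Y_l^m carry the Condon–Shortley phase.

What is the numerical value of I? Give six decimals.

m-sum 0 ✓  L=6 even ✓  1≤3≤3 ✓
Π(2lᵢ+1) = 3×5×7 = 105
triangle coeff Δ(1,2,3) = 1/105
Σ_t [0,0]: t=0:+1/4 = 1/4
(3j)²=3/35 [(1 2 3; 0 0 0)], sign=-1
Σ_t [0,0]: t=0:+1/6 = 1/6
(3j)²=8/105 [(1 2 3; 0 1 -1)], sign=+1
⇒ 4πI² = 24/35
I = (-1)√(24/35/(4π)) = -0.23359668

-0.233597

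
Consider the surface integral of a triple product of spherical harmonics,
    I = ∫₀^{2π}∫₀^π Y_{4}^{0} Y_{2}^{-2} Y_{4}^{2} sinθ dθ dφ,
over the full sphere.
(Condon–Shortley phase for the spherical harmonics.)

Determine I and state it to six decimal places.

-0.190365

Checks pass: Σm=0; 10 even; l₃=4∈[2,6].
(2·4+1)(2·2+1)(2·4+1) = 405
Δ: 2! 6! 2! / 11! → 1/13860
sum: t=0:+1/192 t=1:−1/36 t=2:+1/192 = -5/288
3j²(4 2 4; 0 0 0) = Δ·Π!·Σ² = 20/693  (sign -1)
sum: t=0:+1/192 = 1/192
3j²(4 2 4; 0 -2 2) = Δ·Π!·Σ² = 3/77  (sign +1)
combine: 4πI² = 405·20/693·3/77 = 2700/5929
take √, sign -1: I = -0.19036462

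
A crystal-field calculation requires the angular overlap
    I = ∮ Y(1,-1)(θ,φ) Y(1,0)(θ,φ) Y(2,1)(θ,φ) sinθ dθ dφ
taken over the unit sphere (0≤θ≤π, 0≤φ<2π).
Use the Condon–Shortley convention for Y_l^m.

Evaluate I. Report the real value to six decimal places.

-0.218510

m-sum 0 ✓  L=4 even ✓  0≤2≤2 ✓
Π(2lᵢ+1) = 3×3×5 = 45
triangle coeff Δ(1,1,2) = 1/30
Σ_t [0,0]: t=0:+1/1 = 1/1
(3j)²=2/15 [(1 1 2; 0 0 0)], sign=+1
Σ_t [0,0]: t=0:+1/2 = 1/2
(3j)²=1/10 [(1 1 2; -1 0 1)], sign=-1
⇒ 4πI² = 3/5
I = (-1)√(3/5/(4π)) = -0.21850969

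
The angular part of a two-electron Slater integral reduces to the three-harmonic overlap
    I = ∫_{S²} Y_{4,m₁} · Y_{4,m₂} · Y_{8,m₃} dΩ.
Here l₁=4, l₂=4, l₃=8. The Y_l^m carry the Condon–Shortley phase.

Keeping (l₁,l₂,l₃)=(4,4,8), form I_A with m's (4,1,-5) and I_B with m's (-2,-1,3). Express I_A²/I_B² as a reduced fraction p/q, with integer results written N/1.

39/140

Same 4,4,8: normalisation and zero-m 3j drop out of the ratio.
A: Δ: 0! 8! 8! / 17! → 1/218790; sum: t=0:+1/29030400 = 1/29030400; 3j²(4 4 8; 4 1 -5) = Δ·Π!·Σ² = 1/170  (sign -1)
B: Δ: 0! 8! 8! / 17! → 1/218790; sum: t=0:+1/1036800 = 1/1036800; 3j²(4 4 8; -2 -1 3) = Δ·Π!·Σ² = 14/663  (sign -1)
I_A²/I_B² = (1/170)/(14/663) = 39/140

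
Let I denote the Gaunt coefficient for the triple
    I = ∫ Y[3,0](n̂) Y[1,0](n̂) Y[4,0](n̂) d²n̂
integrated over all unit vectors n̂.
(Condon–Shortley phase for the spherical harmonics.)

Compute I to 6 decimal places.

Rules hold: Σm=0, L=8 even, 2≤4≤4.
N = 7·3·9 = 189
Δ = 0!·6!·2!/9! = 1/252
Racah Σ t=0..0: t=0:+1/36 = 1/36
⇒ 3j(3 1 4; 0 0 0)² = 4/63, sgn +1
(m-triple is (0,0,0) — same symbol as above.)
4πI² = N·(3j₀)²·(3jₘ)² = 16/21
I = +1·√(0.761905/4π) = 0.24623252

0.246233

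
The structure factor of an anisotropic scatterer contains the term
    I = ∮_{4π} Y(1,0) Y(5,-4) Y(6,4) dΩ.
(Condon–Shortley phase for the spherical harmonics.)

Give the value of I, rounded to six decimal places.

0.182727

m-sum 0 ✓  L=12 even ✓  4≤6≤6 ✓
Π(2lᵢ+1) = 3×11×13 = 429
triangle coeff Δ(1,5,6) = 1/858
Σ_t [0,0]: t=0:+1/14400 = 1/14400
(3j)²=6/143 [(1 5 6; 0 0 0)], sign=+1
Σ_t [0,0]: t=0:+1/362880 = 1/362880
(3j)²=10/429 [(1 5 6; 0 -4 4)], sign=+1
⇒ 4πI² = 60/143
I = (+1)√(60/143/(4π)) = 0.18272698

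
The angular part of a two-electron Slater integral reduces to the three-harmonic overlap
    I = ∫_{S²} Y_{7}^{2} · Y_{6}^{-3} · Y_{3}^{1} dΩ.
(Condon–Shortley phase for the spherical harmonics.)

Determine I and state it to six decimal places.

Rules hold: Σm=0, L=16 even, 1≤3≤13.
N = 15·13·7 = 1365
Δ = 10!·4!·2!/17! = 1/2042040
Racah Σ t=4..6: t=4:+1/207360 t=5:−1/57600 t=6:+1/207360 = -1/129600
⇒ 3j(7 6 3; 0 0 0)² = 168/12155, sgn +1
Racah Σ t=1..3: t=1:−1/17418240 t=2:+1/483840 t=3:−1/241920 = -37/17418240
⇒ 3j(7 6 3; 2 -3 1)² = 1369/136136, sgn -1
4πI² = N·(3j₀)²·(3jₘ)² = 86247/454597
I = -1·√(0.189722/4π) = -0.12287224

-0.122872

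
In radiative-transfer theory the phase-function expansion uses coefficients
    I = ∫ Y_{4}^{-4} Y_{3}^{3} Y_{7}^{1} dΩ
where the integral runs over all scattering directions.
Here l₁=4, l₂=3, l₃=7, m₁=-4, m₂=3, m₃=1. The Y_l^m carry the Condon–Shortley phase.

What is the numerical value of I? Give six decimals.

Checks pass: Σm=0; 14 even; l₃=7∈[1,7].
(2·4+1)(2·3+1)(2·7+1) = 945
Δ: 0! 8! 6! / 15! → 1/45045
sum: t=0:+1/20736 = 1/20736
3j²(4 3 7; 0 0 0) = Δ·Π!·Σ² = 35/1287  (sign -1)
sum: t=0:+1/29030400 = 1/29030400
3j²(4 3 7; -4 3 1) = Δ·Π!·Σ² = 1/45045  (sign +1)
combine: 4πI² = 945·35/1287·1/45045 = 35/61347
take √, sign -1: I = -0.00673802

-0.006738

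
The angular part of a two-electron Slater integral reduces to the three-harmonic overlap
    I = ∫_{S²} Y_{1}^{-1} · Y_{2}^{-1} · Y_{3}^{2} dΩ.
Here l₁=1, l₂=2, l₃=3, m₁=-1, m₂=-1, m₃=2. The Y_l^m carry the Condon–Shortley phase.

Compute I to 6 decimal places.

m-sum 0 ✓  L=6 even ✓  1≤3≤3 ✓
Π(2lᵢ+1) = 3×5×7 = 105
triangle coeff Δ(1,2,3) = 1/105
Σ_t [0,0]: t=0:+1/4 = 1/4
(3j)²=3/35 [(1 2 3; 0 0 0)], sign=-1
Σ_t [0,0]: t=0:+1/12 = 1/12
(3j)²=2/21 [(1 2 3; -1 -1 2)], sign=-1
⇒ 4πI² = 6/7
I = (+1)√(6/7/(4π)) = 0.26116903

0.261169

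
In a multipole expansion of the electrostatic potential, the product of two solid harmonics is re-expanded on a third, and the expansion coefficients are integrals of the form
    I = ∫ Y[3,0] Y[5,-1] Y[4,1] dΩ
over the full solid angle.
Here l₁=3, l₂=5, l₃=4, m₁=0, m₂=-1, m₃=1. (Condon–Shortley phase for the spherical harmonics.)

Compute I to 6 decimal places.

-0.115089

Checks pass: Σm=0; 12 even; l₃=4∈[2,8].
(2·3+1)(2·5+1)(2·4+1) = 693
Δ: 4! 2! 6! / 13! → 1/180180
sum: t=1:−1/576 t=2:+1/144 t=3:−1/576 = 1/288
3j²(3 5 4; 0 0 0) = Δ·Π!·Σ² = 20/1001  (sign +1)
sum: t=1:−1/432 t=2:+1/192 t=3:−1/1440 = 19/8640
3j²(3 5 4; 0 -1 1) = Δ·Π!·Σ² = 361/30030  (sign -1)
combine: 4πI² = 693·20/1001·361/30030 = 2166/13013
take √, sign -1: I = -0.11508947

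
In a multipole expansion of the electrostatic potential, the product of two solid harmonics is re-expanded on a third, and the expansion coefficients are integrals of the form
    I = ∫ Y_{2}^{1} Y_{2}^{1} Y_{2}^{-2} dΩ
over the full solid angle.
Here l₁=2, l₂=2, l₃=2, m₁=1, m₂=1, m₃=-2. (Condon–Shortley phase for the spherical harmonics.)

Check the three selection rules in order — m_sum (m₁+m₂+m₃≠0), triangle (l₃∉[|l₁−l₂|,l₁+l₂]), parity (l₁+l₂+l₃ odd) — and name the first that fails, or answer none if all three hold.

none

m₁+m₂+m₃ = 1 + 1 − 2 = 0  ✓
triangle: |2−2|=0 ≤ l₃=2 ≤ 2+2=4  ✓
parity: l₁+l₂+l₃ = 6 is even  ✓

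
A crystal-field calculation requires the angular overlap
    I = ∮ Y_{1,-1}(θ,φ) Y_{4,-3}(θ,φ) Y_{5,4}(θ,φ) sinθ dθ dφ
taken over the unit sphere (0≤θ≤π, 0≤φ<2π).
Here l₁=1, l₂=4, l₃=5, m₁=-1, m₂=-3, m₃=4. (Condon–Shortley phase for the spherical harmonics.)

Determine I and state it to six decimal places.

Checks pass: Σm=0; 10 even; l₃=5∈[3,5].
(2·1+1)(2·4+1)(2·5+1) = 297
Δ: 0! 2! 8! / 11! → 1/495
sum: t=0:+1/576 = 1/576
3j²(1 4 5; 0 0 0) = Δ·Π!·Σ² = 5/99  (sign -1)
sum: t=0:+1/10080 = 1/10080
3j²(1 4 5; -1 -3 4) = Δ·Π!·Σ² = 4/55  (sign -1)
combine: 4πI² = 297·5/99·4/55 = 12/11
take √, sign +1: I = 0.29463840

0.294638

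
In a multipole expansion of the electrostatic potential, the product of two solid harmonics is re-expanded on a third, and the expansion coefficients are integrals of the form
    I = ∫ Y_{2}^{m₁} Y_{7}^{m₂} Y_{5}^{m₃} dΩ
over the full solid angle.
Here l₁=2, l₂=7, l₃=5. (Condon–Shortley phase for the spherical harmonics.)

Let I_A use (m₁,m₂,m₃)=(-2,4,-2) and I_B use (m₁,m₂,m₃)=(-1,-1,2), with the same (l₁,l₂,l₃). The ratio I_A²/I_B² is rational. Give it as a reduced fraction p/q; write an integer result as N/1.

l's match ⇒ only the (l;m) 3-j factors differ between A and B.
A: triangle coeff Δ(2,7,5) = 1/15015; Σ_t [4,4]: t=4:+1/725760 = 1/725760; (3j)²=2/91 [(2 7 5; -2 4 -2)], sign=-1
B: triangle coeff Δ(2,7,5) = 1/15015; Σ_t [3,3]: t=3:−1/181440 = -1/181440; (3j)²=32/3003 [(2 7 5; -1 -1 2)], sign=+1
I_A²/I_B² = (2/91)/(32/3003) = 33/16

33/16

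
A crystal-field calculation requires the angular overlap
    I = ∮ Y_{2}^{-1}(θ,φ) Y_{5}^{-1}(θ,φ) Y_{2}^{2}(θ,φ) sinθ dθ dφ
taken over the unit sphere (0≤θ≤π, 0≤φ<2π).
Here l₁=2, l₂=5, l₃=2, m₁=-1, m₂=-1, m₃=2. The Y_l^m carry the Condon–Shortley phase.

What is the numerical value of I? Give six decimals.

0.000000

triangle: need 3≤l₃≤7, have 2; I=0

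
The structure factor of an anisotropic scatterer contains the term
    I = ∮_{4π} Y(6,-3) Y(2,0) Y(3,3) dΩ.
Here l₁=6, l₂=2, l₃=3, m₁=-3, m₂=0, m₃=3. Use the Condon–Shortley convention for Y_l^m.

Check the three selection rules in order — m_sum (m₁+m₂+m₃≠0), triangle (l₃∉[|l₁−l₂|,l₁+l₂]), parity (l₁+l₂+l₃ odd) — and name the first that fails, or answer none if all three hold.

triangle

azimuthal sum: -3 + 0 + 3 = 0  ✓
4 ≤ 3 ≤ 8 (triangle on l)  ✗
L = 6 + 2 + 3 = 11 (odd)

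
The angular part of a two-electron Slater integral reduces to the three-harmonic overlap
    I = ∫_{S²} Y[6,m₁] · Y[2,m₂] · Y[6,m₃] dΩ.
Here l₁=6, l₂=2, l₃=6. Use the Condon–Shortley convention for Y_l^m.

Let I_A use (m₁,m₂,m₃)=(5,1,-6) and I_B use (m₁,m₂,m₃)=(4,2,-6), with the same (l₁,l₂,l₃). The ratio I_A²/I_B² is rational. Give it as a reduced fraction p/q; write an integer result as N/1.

Shared (l₁,l₂,l₃)=(6,2,6): N and (l;000)² cancel in I_A²/I_B².
A: Δ = 2!·10!·2!/15! = 1/90090; Racah Σ t=1..1: t=1:−1/7257600 = -1/7257600; ⇒ 3j(6 2 6; 5 1 -6)² = 11/455, sgn -1
B: Δ = 2!·10!·2!/15! = 1/90090; Racah Σ t=2..2: t=2:+1/14515200 = 1/14515200; ⇒ 3j(6 2 6; 4 2 -6)² = 2/455, sgn +1
I_A²/I_B² = (11/455)/(2/455) = 11/2

11/2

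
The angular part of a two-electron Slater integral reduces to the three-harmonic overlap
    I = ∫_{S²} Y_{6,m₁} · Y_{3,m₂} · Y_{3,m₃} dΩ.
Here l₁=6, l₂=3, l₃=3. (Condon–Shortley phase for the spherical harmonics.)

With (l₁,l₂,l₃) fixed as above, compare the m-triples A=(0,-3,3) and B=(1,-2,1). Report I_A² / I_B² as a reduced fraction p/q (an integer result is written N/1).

Shared (l₁,l₂,l₃)=(6,3,3): N and (l;000)² cancel in I_A²/I_B².
A: Δ = 6!·6!·0!/13! = 1/12012; Racah Σ t=0..0: t=0:+1/518400 = 1/518400; ⇒ 3j(6 3 3; 0 -3 3)² = 1/12012, sgn +1
B: Δ = 6!·6!·0!/13! = 1/12012; Racah Σ t=1..1: t=1:−1/5760 = -1/5760; ⇒ 3j(6 3 3; 1 -2 1)² = 5/572, sgn -1
I_A²/I_B² = (1/12012)/(5/572) = 1/105

1/105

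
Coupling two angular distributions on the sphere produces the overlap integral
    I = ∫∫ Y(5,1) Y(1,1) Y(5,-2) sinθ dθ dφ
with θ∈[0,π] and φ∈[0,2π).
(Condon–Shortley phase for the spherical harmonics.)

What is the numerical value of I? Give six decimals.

0.000000

l₁+l₂+l₃=11 is odd: 3j(l;000)=0 ⇒ I=0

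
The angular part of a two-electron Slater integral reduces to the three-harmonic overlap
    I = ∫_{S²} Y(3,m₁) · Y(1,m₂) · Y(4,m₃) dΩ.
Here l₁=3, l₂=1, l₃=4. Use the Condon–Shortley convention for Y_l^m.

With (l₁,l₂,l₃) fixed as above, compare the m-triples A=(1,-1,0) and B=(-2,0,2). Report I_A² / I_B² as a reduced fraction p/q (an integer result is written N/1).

1/2

Same 3,1,4: normalisation and zero-m 3j drop out of the ratio.
A: Δ: 0! 6! 2! / 9! → 1/252; sum: t=0:+1/96 = 1/96; 3j²(3 1 4; 1 -1 0) = Δ·Π!·Σ² = 1/42  (sign +1)
B: Δ: 0! 6! 2! / 9! → 1/252; sum: t=0:+1/120 = 1/120; 3j²(3 1 4; -2 0 2) = Δ·Π!·Σ² = 1/21  (sign +1)
I_A²/I_B² = (1/42)/(1/21) = 1/2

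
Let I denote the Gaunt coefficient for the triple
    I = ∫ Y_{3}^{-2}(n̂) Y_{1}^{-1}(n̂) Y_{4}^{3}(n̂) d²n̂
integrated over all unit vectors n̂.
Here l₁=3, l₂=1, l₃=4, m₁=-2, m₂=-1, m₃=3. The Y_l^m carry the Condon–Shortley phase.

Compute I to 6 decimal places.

Rules hold: Σm=0, L=8 even, 2≤4≤4.
N = 7·3·9 = 189
Δ = 0!·6!·2!/9! = 1/252
Racah Σ t=0..0: t=0:+1/36 = 1/36
⇒ 3j(3 1 4; 0 0 0)² = 4/63, sgn +1
Racah Σ t=0..0: t=0:+1/240 = 1/240
⇒ 3j(3 1 4; -2 -1 3)² = 1/12, sgn -1
4πI² = N·(3j₀)²·(3jₘ)² = 1/1
I = -1·√(1/4π) = -0.28209479

-0.282095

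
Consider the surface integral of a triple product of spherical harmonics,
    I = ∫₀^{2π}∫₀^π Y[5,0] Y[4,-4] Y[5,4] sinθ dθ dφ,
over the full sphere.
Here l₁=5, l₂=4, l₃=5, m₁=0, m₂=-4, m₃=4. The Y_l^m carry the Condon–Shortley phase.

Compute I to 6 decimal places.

0.130198

Checks pass: Σm=0; 14 even; l₃=5∈[1,9].
(2·5+1)(2·4+1)(2·5+1) = 1089
Δ: 4! 6! 4! / 15! → 1/3153150
sum: t=0:+1/69120 t=1:−1/1728 t=2:+1/576 t=3:−1/1728 t=4:+1/69120 = 7/11520
3j²(5 4 5; 0 0 0) = Δ·Π!·Σ² = 2/143  (sign -1)
sum: t=0:+1/69120 = 1/69120
3j²(5 4 5; 0 -4 4) = Δ·Π!·Σ² = 2/143  (sign -1)
combine: 4πI² = 1089·2/143·2/143 = 36/169
take √, sign +1: I = 0.13019760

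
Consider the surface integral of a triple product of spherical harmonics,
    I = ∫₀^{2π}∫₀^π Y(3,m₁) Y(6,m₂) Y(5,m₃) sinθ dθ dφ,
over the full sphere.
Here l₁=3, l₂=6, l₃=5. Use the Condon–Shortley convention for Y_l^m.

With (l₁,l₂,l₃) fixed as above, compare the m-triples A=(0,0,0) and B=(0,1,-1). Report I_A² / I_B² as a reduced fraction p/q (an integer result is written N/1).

7/5

Shared (l₁,l₂,l₃)=(3,6,5): N and (l;000)² cancel in I_A²/I_B².
A: Δ = 4!·2!·8!/15! = 1/675675; Racah Σ t=1..3: t=1:−1/8640 t=2:+1/2304 t=3:−1/8640 = 7/34560; ⇒ 3j(3 6 5; 0 0 0)² = 7/429, sgn -1
B: Δ = 4!·2!·8!/15! = 1/675675; Racah Σ t=1..3: t=1:−1/17280 t=2:+1/2880 t=3:−1/6912 = 1/6912; ⇒ 3j(3 6 5; 0 1 -1)² = 5/429, sgn +1
I_A²/I_B² = (7/429)/(5/429) = 7/5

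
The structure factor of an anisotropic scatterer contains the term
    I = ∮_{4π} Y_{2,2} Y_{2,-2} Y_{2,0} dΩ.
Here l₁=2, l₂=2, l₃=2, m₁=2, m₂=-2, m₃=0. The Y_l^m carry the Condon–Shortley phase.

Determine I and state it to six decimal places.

m-sum 0 ✓  L=6 even ✓  0≤2≤4 ✓
Π(2lᵢ+1) = 5×5×5 = 125
triangle coeff Δ(2,2,2) = 1/630
Σ_t [0,2]: t=0:+1/8 t=1:−1/1 t=2:+1/8 = -3/4
(3j)²=2/35 [(2 2 2; 0 0 0)], sign=-1
Σ_t [0,0]: t=0:+1/8 = 1/8
(3j)²=2/35 [(2 2 2; 2 -2 0)], sign=+1
⇒ 4πI² = 20/49
I = (-1)√(20/49/(4π)) = -0.18022375

-0.180224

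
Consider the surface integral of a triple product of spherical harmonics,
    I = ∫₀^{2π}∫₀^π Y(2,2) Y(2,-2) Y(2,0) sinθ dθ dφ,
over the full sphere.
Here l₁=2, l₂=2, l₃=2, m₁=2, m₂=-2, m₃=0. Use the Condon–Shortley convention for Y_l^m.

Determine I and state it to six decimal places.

-0.180224

m-sum 0 ✓  L=6 even ✓  0≤2≤4 ✓
Π(2lᵢ+1) = 5×5×5 = 125
triangle coeff Δ(2,2,2) = 1/630
Σ_t [0,2]: t=0:+1/8 t=1:−1/1 t=2:+1/8 = -3/4
(3j)²=2/35 [(2 2 2; 0 0 0)], sign=-1
Σ_t [0,0]: t=0:+1/8 = 1/8
(3j)²=2/35 [(2 2 2; 2 -2 0)], sign=+1
⇒ 4πI² = 20/49
I = (-1)√(20/49/(4π)) = -0.18022375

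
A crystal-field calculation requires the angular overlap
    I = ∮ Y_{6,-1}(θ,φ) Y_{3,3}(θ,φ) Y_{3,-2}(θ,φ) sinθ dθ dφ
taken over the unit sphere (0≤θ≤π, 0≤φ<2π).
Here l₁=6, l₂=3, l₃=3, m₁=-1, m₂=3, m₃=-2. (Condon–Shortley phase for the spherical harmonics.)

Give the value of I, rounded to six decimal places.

-0.031364

Rules hold: Σm=0, L=12 even, 3≤3≤9.
N = 13·7·7 = 637
Δ = 6!·6!·0!/13! = 1/12012
Racah Σ t=3..3: t=3:−1/1296 = -1/1296
⇒ 3j(6 3 3; 0 0 0)² = 100/3003, sgn +1
Racah Σ t=6..6: t=6:+1/86400 = 1/86400
⇒ 3j(6 3 3; -1 3 -2)² = 1/1716, sgn -1
4πI² = N·(3j₀)²·(3jₘ)² = 175/14157
I = -1·√(0.0123614/4π) = -0.03136379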